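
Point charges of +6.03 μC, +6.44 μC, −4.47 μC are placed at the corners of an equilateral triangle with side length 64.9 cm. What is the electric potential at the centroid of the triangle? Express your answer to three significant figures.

1.92×10⁵ V

Electric potential is a scalar, so the contributions from each charge add algebraically: V = Σ kqᵢ/rᵢ.
The distance from each vertex to the centroid is a/√3 = 0.375 m.
V = k[(6.03×10⁻⁶)/(0.375) + (6.44×10⁻⁶)/(0.375) + (-4.47×10⁻⁶)/(0.375)] = 1.92×10⁵ V.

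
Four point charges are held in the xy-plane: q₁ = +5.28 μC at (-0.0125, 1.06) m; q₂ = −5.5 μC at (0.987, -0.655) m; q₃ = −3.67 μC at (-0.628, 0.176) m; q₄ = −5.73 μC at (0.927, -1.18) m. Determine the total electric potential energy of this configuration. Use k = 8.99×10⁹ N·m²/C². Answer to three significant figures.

The assembly work is the sum of pairwise potential energies, U = Σ_{i<j} kqᵢqⱼ/rᵢⱼ.
Pair separations: r₁₂ = 1.99 m, r₁₃ = 1.08 m, r₁₄ = 2.43 m, r₂₃ = 1.82 m, r₂₄ = 0.528 m, r₃₄ = 2.06 m.
Summing all 6 pair terms gives U = 0.322 J.

0.322 J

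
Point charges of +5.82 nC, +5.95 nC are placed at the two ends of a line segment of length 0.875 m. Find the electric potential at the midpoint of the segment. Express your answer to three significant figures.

Electric potential is a scalar, so the contributions from each charge add algebraically: V = Σ kqᵢ/rᵢ.
Each charge is 0.438 m from the midpoint.
V = k[(5.82×10⁻⁹)/(0.438) + (5.95×10⁻⁹)/(0.438)] = 242 V.

242 V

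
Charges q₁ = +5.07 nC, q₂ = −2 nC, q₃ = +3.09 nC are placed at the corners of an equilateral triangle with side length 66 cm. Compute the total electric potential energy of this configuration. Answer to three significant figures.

The assembly work is the sum of pairwise potential energies, U = Σ_{i<j} kqᵢqⱼ/rᵢⱼ.
All three pair separations equal the side length, 0.660 m.
U = (-1.38×10⁻⁷) + (2.13×10⁻⁷) + (-8.42×10⁻⁸) = -8.90×10⁻⁹ J.

-8.90×10⁻⁹ J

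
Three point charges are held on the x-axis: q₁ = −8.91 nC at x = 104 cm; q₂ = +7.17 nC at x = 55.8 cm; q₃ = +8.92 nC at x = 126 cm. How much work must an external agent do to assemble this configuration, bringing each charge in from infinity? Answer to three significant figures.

-3.62×10⁻⁶ J

The assembly work is the sum of pairwise potential energies, U = Σ_{i<j} kqᵢqⱼ/rᵢⱼ.
Pair separations: r₁₂ = 0.482 m, r₁₃ = 0.220 m, r₂₃ = 0.702 m.
U = (-1.19×10⁻⁶) + (-3.25×10⁻⁶) + (8.19×10⁻⁷) = -3.62×10⁻⁶ J.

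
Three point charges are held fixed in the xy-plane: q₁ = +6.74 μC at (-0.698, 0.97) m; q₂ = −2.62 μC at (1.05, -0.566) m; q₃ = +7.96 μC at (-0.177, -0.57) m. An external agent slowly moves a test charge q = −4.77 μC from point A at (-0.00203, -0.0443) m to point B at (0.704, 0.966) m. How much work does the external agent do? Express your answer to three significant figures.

For quasistatic motion the external work equals the change in potential energy: W_ext = qΔV = q(V_B − V_A).
At A: distances to the source charges are 1.23 m, 1.17 m, 0.554 m; V_A = Σ kqᵢ/rᵢ = 1.58×10⁵ V.
At B: distances to the source charges are 1.40 m, 1.57 m, 1.77 m; V_B = Σ kqᵢ/rᵢ = 6.86×10⁴ V.
ΔV = V_B − V_A = -8.97×10⁴ V.
W_ext = qΔV = (-4.77×10⁻⁶ C)(-8.97×10⁴ V) = 0.428 J.

0.428 J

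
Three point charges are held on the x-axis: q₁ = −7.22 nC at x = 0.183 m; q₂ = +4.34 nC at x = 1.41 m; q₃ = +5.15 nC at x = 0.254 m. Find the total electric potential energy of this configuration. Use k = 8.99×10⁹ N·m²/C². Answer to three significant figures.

The assembly work is the sum of pairwise potential energies, U = Σ_{i<j} kqᵢqⱼ/rᵢⱼ.
Pair separations: r₁₂ = 1.23 m, r₁₃ = 0.0710 m, r₂₃ = 1.16 m.
U = (-2.30×10⁻⁷) + (-4.71×10⁻⁶) + (1.74×10⁻⁷) = -4.76×10⁻⁶ J.

-4.76×10⁻⁶ J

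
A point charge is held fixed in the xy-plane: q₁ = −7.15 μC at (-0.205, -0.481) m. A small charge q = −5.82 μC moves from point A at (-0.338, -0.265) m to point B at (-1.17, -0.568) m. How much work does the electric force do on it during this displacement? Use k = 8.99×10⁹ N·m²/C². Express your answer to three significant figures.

1.09 J

The work done by the electric force is W_field = −ΔU = −q(V_B − V_A) = q(V_A − V_B).
At A: distance to the source charge is 0.254 m; V_A = kq₁/r = -2.53×10⁵ V.
At B: distance to the source charge is 0.969 m; V_B = kq₁/r = -6.63×10⁴ V.
ΔV = V_B − V_A = 1.87×10⁵ V.
W_field = −qΔV = −(-5.82×10⁻⁶ C)(1.87×10⁵ V) = 1.09 J.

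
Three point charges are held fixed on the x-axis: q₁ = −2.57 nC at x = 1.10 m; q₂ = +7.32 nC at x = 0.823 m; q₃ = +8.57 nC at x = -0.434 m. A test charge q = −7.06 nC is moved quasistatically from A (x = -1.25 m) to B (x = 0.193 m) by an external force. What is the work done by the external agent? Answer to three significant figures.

-6.04×10⁻⁷ J

For quasistatic motion the external work equals the change in potential energy: W_ext = qΔV = q(V_B − V_A).
At A: distances to the source charges are 2.35 m, 2.07 m, 0.816 m; V_A = Σ kqᵢ/rᵢ = 116 V.
At B: distances to the source charges are 0.907 m, 0.630 m, 0.627 m; V_B = Σ kqᵢ/rᵢ = 202 V.
ΔV = V_B − V_A = 85.5 V.
W_ext = qΔV = (-7.06×10⁻⁹ C)(85.5 V) = -6.04×10⁻⁷ J.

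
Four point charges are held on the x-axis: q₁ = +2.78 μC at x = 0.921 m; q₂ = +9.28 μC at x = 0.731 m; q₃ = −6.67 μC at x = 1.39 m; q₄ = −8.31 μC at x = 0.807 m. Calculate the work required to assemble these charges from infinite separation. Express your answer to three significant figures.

The assembly work is the sum of pairwise potential energies, U = Σ_{i<j} kqᵢqⱼ/rᵢⱼ.
Pair separations: r₁₂ = 0.190 m, r₁₃ = 0.469 m, r₁₄ = 0.114 m, r₂₃ = 0.659 m, r₂₄ = 0.0760 m, r₃₄ = 0.583 m.
Summing all 6 pair terms gives U = -10.1 J.

-10.1 J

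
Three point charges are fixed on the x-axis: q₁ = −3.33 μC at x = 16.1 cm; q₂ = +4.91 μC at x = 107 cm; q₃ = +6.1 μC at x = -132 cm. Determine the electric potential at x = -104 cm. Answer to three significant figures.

The total potential is the scalar sum of each charge's contribution, V = Σ kqᵢ/rᵢ.
Distances from the field point to each charge: r₁ = 1.20 m, r₂ = 2.11 m, r₃ = 0.280 m.
V = k[(-3.33×10⁻⁶)/(1.20) + (4.91×10⁻⁶)/(2.11) + (6.10×10⁻⁶)/(0.280)] = 1.92×10⁵ V.

1.92×10⁵ V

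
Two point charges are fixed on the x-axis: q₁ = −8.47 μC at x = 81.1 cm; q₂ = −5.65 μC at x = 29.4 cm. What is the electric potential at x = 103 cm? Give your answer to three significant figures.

Electric potential is a scalar, so the contributions from each charge add algebraically: V = Σ kqᵢ/rᵢ.
Distances from the field point to each charge: r₁ = 0.219 m, r₂ = 0.736 m.
V = k[(-8.47×10⁻⁶)/(0.219) + (-5.65×10⁻⁶)/(0.736)] = -4.17×10⁵ V.

-4.17×10⁵ V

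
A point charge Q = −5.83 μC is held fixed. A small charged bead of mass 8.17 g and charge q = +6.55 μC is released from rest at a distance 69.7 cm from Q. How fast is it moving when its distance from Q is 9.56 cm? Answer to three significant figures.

Only the electrostatic force acts, so mechanical energy is conserved: ½mv² = U₁ − U₂ = kQq(1/r₁ − 1/r₂).
U₁ − U₂ = (8.99×10⁹ N·m²/C²)(-5.83×10⁻⁶ C)(6.55×10⁻⁶ C)(1/0.697 − 1/0.0956) = 3.10 J.
v = √(2·3.10/8.17×10⁻³) = 27.5 m/s.

27.5 m/s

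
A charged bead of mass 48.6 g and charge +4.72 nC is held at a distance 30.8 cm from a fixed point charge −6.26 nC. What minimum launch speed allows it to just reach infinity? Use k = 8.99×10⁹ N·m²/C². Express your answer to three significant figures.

To just escape, total mechanical energy must reach zero at infinity: ½mv²_min + U = 0, so ½mv²_min = −U = |kQq|/r.
|U| = |kQq|/r = (8.99×10⁹ N·m²/C²)(6.26×10⁻⁹)(4.72×10⁻⁹)/(0.308) = 8.62×10⁻⁷ J.
v_min = √(2|U|/m) = √(2·8.62×10⁻⁷/0.0486) = 5.96×10⁻³ m/s.

5.96×10⁻³ m/s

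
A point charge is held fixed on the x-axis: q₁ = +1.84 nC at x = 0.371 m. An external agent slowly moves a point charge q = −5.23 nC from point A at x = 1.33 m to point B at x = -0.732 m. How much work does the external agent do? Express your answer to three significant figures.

1.18×10⁻⁸ J

For quasistatic motion the external work equals the change in potential energy: W_ext = qΔV = q(V_B − V_A).
At A: distance to the source charge is 0.959 m; V_A = kq₁/r = 17.2 V.
At B: distance to the source charge is 1.10 m; V_B = kq₁/r = 15.0 V.
ΔV = V_B − V_A = -2.25 V.
W_ext = qΔV = (-5.23×10⁻⁹ C)(-2.25 V) = 1.18×10⁻⁸ J.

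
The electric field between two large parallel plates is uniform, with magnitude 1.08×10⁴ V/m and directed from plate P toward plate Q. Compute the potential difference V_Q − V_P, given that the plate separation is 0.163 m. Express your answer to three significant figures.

In a uniform field, potential decreases in the direction of E: ΔV = −E·d for a displacement d parallel to E.
Going from P to Q is a displacement of 0.163 m along the field, so V_Q − V_P = −Ed = -1760 V.

-1760 V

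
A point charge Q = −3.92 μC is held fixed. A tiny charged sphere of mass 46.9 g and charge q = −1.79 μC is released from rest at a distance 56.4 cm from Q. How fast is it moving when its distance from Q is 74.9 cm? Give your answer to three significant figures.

1.09 m/s

Only the electrostatic force acts, so mechanical energy is conserved: ½mv² = U₁ − U₂ = kQq(1/r₁ − 1/r₂).
U₁ − U₂ = (8.99×10⁹ N·m²/C²)(-3.92×10⁻⁶ C)(-1.79×10⁻⁶ C)(1/0.564 − 1/0.749) = 0.0276 J.
v = √(2·0.0276/0.0469) = 1.09 m/s.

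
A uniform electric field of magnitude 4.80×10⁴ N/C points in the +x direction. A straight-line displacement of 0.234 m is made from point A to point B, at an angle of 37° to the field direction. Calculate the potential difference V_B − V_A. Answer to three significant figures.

-8970 V

Only the component of displacement along E changes the potential: ΔV = −E·d·cosθ.
ΔV = −(4.80×10⁴ V/m)(0.234 m)cos37° = -8970 V.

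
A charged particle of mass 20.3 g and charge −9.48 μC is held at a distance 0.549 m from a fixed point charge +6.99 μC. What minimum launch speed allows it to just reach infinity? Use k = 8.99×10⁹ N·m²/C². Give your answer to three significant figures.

10.3 m/s

To just escape, total mechanical energy must reach zero at infinity: ½mv²_min + U = 0, so ½mv²_min = −U = |kQq|/r.
|U| = |kQq|/r = (8.99×10⁹ N·m²/C²)(6.99×10⁻⁶)(9.48×10⁻⁶)/(0.549) = 1.09 J.
v_min = √(2|U|/m) = √(2·1.09/0.0203) = 10.3 m/s.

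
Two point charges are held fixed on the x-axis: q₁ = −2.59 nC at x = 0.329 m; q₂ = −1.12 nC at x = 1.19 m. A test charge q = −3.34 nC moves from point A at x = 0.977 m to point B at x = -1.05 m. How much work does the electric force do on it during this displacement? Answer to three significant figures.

The work done by the electric force is W_field = −ΔU = −q(V_B − V_A) = q(V_A − V_B).
At A: distances to the source charges are 0.648 m, 0.213 m; V_A = Σ kqᵢ/rᵢ = -83.2 V.
At B: distances to the source charges are 1.38 m, 2.24 m; V_B = Σ kqᵢ/rᵢ = -21.4 V.
ΔV = V_B − V_A = 61.8 V.
W_field = −qΔV = −(-3.34×10⁻⁹ C)(61.8 V) = 2.06×10⁻⁷ J.

2.06×10⁻⁷ J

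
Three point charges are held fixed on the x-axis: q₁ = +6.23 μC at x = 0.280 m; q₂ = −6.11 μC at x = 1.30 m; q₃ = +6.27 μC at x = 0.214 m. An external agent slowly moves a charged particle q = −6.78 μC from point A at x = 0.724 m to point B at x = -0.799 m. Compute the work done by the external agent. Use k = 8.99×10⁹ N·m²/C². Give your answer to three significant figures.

For quasistatic motion the external work equals the change in potential energy: W_ext = qΔV = q(V_B − V_A).
At A: distances to the source charges are 0.444 m, 0.576 m, 0.510 m; V_A = Σ kqᵢ/rᵢ = 1.41×10⁵ V.
At B: distances to the source charges are 1.08 m, 2.10 m, 1.01 m; V_B = Σ kqᵢ/rᵢ = 8.14×10⁴ V.
ΔV = V_B − V_A = -5.99×10⁴ V.
W_ext = qΔV = (-6.78×10⁻⁶ C)(-5.99×10⁴ V) = 0.406 J.

0.406 J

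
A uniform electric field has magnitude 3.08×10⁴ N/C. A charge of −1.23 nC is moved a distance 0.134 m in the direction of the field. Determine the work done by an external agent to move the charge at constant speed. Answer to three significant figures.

The potential change for a displacement 0.134 m in the direction of the field is ΔV = −Ed = -4130 V.
W_ext = qΔV = 5.08×10⁻⁶ J.

5.08×10⁻⁶ J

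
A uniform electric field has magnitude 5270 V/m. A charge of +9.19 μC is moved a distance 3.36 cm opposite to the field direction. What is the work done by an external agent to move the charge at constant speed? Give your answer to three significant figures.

The potential change for a displacement 3.36 cm opposite to the field direction is ΔV = +Ed = 177 V.
W_ext = qΔV = 1.63×10⁻³ J.

1.63×10⁻³ J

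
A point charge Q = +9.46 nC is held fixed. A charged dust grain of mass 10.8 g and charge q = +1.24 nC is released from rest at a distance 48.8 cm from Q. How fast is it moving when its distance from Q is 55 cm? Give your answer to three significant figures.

2.12×10⁻³ m/s

Only the electrostatic force acts, so mechanical energy is conserved: ½mv² = U₁ − U₂ = kQq(1/r₁ − 1/r₂).
U₁ − U₂ = (8.99×10⁹ N·m²/C²)(9.46×10⁻⁹ C)(1.24×10⁻⁹ C)(1/0.488 − 1/0.550) = 2.44×10⁻⁸ J.
v = √(2·2.44×10⁻⁸/0.0108) = 2.12×10⁻³ m/s.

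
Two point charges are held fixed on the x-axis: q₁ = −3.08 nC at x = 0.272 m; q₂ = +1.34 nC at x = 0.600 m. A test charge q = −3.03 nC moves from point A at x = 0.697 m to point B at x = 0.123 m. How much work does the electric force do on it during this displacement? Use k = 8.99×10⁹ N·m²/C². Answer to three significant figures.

-6.65×10⁻⁷ J

The work done by the electric force is W_field = −ΔU = −q(V_B − V_A) = q(V_A − V_B).
At A: distances to the source charges are 0.425 m, 0.0970 m; V_A = Σ kqᵢ/rᵢ = 59.0 V.
At B: distances to the source charges are 0.149 m, 0.477 m; V_B = Σ kqᵢ/rᵢ = -161 V.
ΔV = V_B − V_A = -220 V.
W_field = −qΔV = −(-3.03×10⁻⁹ C)(-220 V) = -6.65×10⁻⁷ J.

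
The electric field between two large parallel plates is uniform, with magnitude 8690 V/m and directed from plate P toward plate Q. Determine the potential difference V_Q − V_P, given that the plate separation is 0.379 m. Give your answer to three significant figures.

-3290 V

In a uniform field, potential decreases in the direction of E: ΔV = −E·d for a displacement d parallel to E.
Going from P to Q is a displacement of 0.379 m along the field, so V_Q − V_P = −Ed = -3290 V.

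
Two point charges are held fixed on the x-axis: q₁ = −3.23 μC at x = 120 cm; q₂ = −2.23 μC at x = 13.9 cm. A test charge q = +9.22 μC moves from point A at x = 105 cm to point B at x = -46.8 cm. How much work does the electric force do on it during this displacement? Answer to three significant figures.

The work done by the electric force is W_field = −ΔU = −q(V_B − V_A) = q(V_A − V_B).
At A: distances to the source charges are 0.150 m, 0.911 m; V_A = Σ kqᵢ/rᵢ = -2.16×10⁵ V.
At B: distances to the source charges are 1.67 m, 0.607 m; V_B = Σ kqᵢ/rᵢ = -5.04×10⁴ V.
ΔV = V_B − V_A = 1.65×10⁵ V.
W_field = −qΔV = −(9.22×10⁻⁶ C)(1.65×10⁵ V) = -1.52 J.

-1.52 J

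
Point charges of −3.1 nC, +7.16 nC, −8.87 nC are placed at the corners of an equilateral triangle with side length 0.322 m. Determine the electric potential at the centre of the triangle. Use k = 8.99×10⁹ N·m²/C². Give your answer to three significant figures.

Electric potential is a scalar, so the contributions from each charge add algebraically: V = Σ kqᵢ/rᵢ.
The distance from each vertex to the centroid is a/√3 = 0.186 m.
V = k[(-3.10×10⁻⁹)/(0.186) + (7.16×10⁻⁹)/(0.186) + (-8.87×10⁻⁹)/(0.186)] = -233 V.

-233 V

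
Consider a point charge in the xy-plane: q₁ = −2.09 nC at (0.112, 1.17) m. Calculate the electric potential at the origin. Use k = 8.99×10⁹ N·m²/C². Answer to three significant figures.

Electric potential is a scalar, so the contributions from each charge add algebraically: V = Σ kqᵢ/rᵢ.
Distances from the field point to each charge: r₁ = 1.18 m.
V = k[(-2.09×10⁻⁹)/(1.18)] = -16.0 V.

-16.0 V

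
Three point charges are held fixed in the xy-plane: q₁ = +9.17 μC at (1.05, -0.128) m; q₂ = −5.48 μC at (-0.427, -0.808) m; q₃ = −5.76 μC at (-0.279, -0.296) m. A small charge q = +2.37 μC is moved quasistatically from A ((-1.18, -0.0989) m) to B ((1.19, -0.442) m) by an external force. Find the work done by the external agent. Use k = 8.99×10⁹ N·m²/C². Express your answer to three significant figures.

0.573 J

For quasistatic motion the external work equals the change in potential energy: W_ext = qΔV = q(V_B − V_A).
At A: distances to the source charges are 2.23 m, 1.03 m, 0.922 m; V_A = Σ kqᵢ/rᵢ = -6.68×10⁴ V.
At B: distances to the source charges are 0.344 m, 1.66 m, 1.48 m; V_B = Σ kqᵢ/rᵢ = 1.75×10⁵ V.
ΔV = V_B − V_A = 2.42×10⁵ V.
W_ext = qΔV = (2.37×10⁻⁶ C)(2.42×10⁵ V) = 0.573 J.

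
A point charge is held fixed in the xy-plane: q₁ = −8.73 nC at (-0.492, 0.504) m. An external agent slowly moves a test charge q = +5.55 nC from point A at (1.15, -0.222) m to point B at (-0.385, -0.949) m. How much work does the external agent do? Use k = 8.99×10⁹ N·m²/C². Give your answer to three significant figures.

For quasistatic motion the external work equals the change in potential energy: W_ext = qΔV = q(V_B − V_A).
At A: distance to the source charge is 1.80 m; V_A = kq₁/r = -43.7 V.
At B: distance to the source charge is 1.46 m; V_B = kq₁/r = -53.9 V.
ΔV = V_B − V_A = -10.2 V.
W_ext = qΔV = (5.55×10⁻⁹ C)(-10.2 V) = -5.64×10⁻⁸ J.

-5.64×10⁻⁸ J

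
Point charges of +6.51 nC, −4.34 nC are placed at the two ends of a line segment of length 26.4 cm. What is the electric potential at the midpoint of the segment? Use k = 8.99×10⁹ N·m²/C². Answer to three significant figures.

Electric potential is a scalar, so the contributions from each charge add algebraically: V = Σ kqᵢ/rᵢ.
Each charge is 0.132 m from the midpoint.
V = k[(6.51×10⁻⁹)/(0.132) + (-4.34×10⁻⁹)/(0.132)] = 148 V.

148 V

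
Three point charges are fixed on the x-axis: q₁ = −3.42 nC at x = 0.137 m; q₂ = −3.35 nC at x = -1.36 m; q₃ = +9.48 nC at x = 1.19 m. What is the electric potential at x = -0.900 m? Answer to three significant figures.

-54.3 V

The total potential is the scalar sum of each charge's contribution, V = Σ kqᵢ/rᵢ.
Distances from the field point to each charge: r₁ = 1.04 m, r₂ = 0.460 m, r₃ = 2.09 m.
V = k[(-3.42×10⁻⁹)/(1.04) + (-3.35×10⁻⁹)/(0.460) + (9.48×10⁻⁹)/(2.09)] = -54.3 V.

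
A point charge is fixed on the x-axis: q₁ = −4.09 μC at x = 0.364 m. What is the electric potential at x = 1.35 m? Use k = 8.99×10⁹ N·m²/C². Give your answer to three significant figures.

-3.73×10⁴ V

The total potential is the scalar sum of each charge's contribution, V = Σ kqᵢ/rᵢ.
V = k[(-4.09×10⁻⁶)/(0.986)] = -3.73×10⁴ V.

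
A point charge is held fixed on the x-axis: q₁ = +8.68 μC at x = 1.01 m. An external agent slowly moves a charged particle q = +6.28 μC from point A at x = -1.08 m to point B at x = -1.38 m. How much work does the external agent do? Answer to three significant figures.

-0.0294 J

For quasistatic motion the external work equals the change in potential energy: W_ext = qΔV = q(V_B − V_A).
At A: distance to the source charge is 2.09 m; V_A = kq₁/r = 3.73×10⁴ V.
At B: distance to the source charge is 2.39 m; V_B = kq₁/r = 3.26×10⁴ V.
ΔV = V_B − V_A = -4690 V.
W_ext = qΔV = (6.28×10⁻⁶ C)(-4690 V) = -0.0294 J.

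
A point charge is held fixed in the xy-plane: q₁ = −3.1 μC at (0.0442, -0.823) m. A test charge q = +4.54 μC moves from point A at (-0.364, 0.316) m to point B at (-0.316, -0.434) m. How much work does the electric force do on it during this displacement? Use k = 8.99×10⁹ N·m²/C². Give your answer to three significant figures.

0.134 J

The work done by the electric force is W_field = −ΔU = −q(V_B − V_A) = q(V_A − V_B).
At A: distance to the source charge is 1.21 m; V_A = kq₁/r = -2.30×10⁴ V.
At B: distance to the source charge is 0.530 m; V_B = kq₁/r = -5.26×10⁴ V.
ΔV = V_B − V_A = -2.95×10⁴ V.
W_field = −qΔV = −(4.54×10⁻⁶ C)(-2.95×10⁴ V) = 0.134 J.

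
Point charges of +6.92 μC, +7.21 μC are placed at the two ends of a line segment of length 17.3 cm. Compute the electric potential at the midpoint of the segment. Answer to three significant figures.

Electric potential is a scalar, so the contributions from each charge add algebraically: V = Σ kqᵢ/rᵢ.
Each charge is 0.0865 m from the midpoint.
V = k[(6.92×10⁻⁶)/(0.0865) + (7.21×10⁻⁶)/(0.0865)] = 1.47×10⁶ V.

1.47×10⁶ V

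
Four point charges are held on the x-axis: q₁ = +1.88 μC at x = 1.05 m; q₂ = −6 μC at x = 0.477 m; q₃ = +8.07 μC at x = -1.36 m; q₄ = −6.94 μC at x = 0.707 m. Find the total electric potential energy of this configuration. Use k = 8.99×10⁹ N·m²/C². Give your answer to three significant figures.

The work to assemble the configuration equals its total potential energy, U = Σ kqᵢqⱼ/rᵢⱼ over all pairs.
Pair separations: r₁₂ = 0.573 m, r₁₃ = 2.41 m, r₁₄ = 0.343 m, r₂₃ = 1.84 m, r₂₄ = 0.230 m, r₃₄ = 2.07 m.
Summing all 6 pair terms gives U = 0.685 J.

0.685 J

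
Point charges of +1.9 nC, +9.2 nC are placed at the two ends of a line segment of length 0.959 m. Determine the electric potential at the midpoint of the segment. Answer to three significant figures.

The total potential is the scalar sum of each charge's contribution, V = Σ kqᵢ/rᵢ.
Each charge is 0.479 m from the midpoint.
V = k[(1.90×10⁻⁹)/(0.479) + (9.20×10⁻⁹)/(0.479)] = 208 V.

208 V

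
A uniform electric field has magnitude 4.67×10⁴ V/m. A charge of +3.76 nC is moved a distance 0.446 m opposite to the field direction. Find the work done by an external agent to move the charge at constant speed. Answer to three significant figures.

The potential change for a displacement 0.446 m opposite to the field direction is ΔV = +Ed = 2.08×10⁴ V.
W_ext = qΔV = 7.83×10⁻⁵ J.

7.83×10⁻⁵ J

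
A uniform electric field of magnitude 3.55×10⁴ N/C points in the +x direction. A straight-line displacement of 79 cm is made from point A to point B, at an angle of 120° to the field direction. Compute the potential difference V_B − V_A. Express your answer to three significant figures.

Only the component of displacement along E changes the potential: ΔV = −E·d·cosθ.
ΔV = −(3.55×10⁴ V/m)(0.790 m)cos120° = 1.40×10⁴ V.

1.40×10⁴ V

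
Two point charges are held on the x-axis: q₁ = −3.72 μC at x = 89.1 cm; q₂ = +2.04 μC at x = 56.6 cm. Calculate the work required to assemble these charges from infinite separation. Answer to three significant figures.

-0.210 J

The work to assemble the configuration equals its total potential energy, U = Σ kqᵢqⱼ/rᵢⱼ over all pairs.
Pair separations: r₁₂ = 0.325 m.
U = (-0.210) = -0.210 J.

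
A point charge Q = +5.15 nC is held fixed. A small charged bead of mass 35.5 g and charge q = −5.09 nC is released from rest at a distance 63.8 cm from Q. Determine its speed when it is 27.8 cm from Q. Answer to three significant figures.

5.19×10⁻³ m/s

Only the electrostatic force acts, so mechanical energy is conserved: ½mv² = U₁ − U₂ = kQq(1/r₁ − 1/r₂).
U₁ − U₂ = (8.99×10⁹ N·m²/C²)(5.15×10⁻⁹ C)(-5.09×10⁻⁹ C)(1/0.638 − 1/0.278) = 4.78×10⁻⁷ J.
v = √(2·4.78×10⁻⁷/0.0355) = 5.19×10⁻³ m/s.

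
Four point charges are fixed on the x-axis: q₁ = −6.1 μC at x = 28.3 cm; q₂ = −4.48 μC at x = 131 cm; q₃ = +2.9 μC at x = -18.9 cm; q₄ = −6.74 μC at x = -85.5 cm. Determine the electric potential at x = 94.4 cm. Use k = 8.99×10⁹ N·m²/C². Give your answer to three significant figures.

-2.04×10⁵ V

The total potential is the scalar sum of each charge's contribution, V = Σ kqᵢ/rᵢ.
Distances from the field point to each charge: r₁ = 0.661 m, r₂ = 0.366 m, r₃ = 1.13 m, r₄ = 1.80 m.
V = k[(-6.10×10⁻⁶)/(0.661) + (-4.48×10⁻⁶)/(0.366) + (2.90×10⁻⁶)/(1.13) + (-6.74×10⁻⁶)/(1.80)] = -2.04×10⁵ V.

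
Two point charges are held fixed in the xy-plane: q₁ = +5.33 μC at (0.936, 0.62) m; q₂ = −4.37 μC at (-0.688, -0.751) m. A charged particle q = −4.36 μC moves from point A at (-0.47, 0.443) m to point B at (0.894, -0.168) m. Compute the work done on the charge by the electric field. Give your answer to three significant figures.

The work done by the electric force is W_field = −ΔU = −q(V_B − V_A) = q(V_A − V_B).
At A: distances to the source charges are 1.42 m, 1.21 m; V_A = Σ kqᵢ/rᵢ = 1450 V.
At B: distances to the source charges are 0.789 m, 1.69 m; V_B = Σ kqᵢ/rᵢ = 3.74×10⁴ V.
ΔV = V_B − V_A = 3.60×10⁴ V.
W_field = −qΔV = −(-4.36×10⁻⁶ C)(3.60×10⁴ V) = 0.157 J.

0.157 J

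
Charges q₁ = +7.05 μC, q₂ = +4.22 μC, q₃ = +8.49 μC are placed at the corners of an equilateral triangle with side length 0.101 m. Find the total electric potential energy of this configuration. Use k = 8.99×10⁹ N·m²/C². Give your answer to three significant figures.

11.2 J

The assembly work is the sum of pairwise potential energies, U = Σ_{i<j} kqᵢqⱼ/rᵢⱼ.
All three pair separations equal the side length, 0.101 m.
U = (2.65) + (5.33) + (3.19) = 11.2 J.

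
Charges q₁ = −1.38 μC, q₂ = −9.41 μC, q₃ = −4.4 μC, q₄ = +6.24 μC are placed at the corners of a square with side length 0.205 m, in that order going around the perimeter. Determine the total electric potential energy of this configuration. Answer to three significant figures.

The work to assemble the configuration equals its total potential energy, U = Σ kqᵢqⱼ/rᵢⱼ over all pairs.
The four side pairs have separation 0.205 m and the two diagonal pairs 0.290 m.
Summing all 6 pair terms gives U = -0.829 J.

-0.829 J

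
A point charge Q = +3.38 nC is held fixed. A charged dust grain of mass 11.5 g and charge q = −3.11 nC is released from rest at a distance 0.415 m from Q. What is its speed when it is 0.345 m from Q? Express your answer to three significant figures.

Only the electrostatic force acts, so mechanical energy is conserved: ½mv² = U₁ − U₂ = kQq(1/r₁ − 1/r₂).
U₁ − U₂ = (8.99×10⁹ N·m²/C²)(3.38×10⁻⁹ C)(-3.11×10⁻⁹ C)(1/0.415 − 1/0.345) = 4.62×10⁻⁸ J.
v = √(2·4.62×10⁻⁸/0.0115) = 2.83×10⁻³ m/s.

2.83×10⁻³ m/s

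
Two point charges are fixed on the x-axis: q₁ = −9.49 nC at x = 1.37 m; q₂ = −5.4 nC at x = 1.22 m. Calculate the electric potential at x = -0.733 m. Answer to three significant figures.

-65.4 V

Electric potential is a scalar, so the contributions from each charge add algebraically: V = Σ kqᵢ/rᵢ.
Distances from the field point to each charge: r₁ = 2.10 m, r₂ = 1.95 m.
V = k[(-9.49×10⁻⁹)/(2.10) + (-5.40×10⁻⁹)/(1.95)] = -65.4 V.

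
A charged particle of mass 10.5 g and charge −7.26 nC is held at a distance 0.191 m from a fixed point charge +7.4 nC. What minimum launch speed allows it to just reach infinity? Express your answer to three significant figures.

0.0219 m/s

To just escape, total mechanical energy must reach zero at infinity: ½mv²_min + U = 0, so ½mv²_min = −U = |kQq|/r.
|U| = |kQq|/r = (8.99×10⁹ N·m²/C²)(7.40×10⁻⁹)(7.26×10⁻⁹)/(0.191) = 2.53×10⁻⁶ J.
v_min = √(2|U|/m) = √(2·2.53×10⁻⁶/0.0105) = 0.0219 m/s.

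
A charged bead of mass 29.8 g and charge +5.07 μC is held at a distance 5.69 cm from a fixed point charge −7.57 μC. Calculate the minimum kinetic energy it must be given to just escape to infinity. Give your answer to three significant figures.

To just escape, total mechanical energy must reach zero at infinity: ½mv²_min + U = 0, so ½mv²_min = −U = |kQq|/r.
|U| = |kQq|/r = (8.99×10⁹ N·m²/C²)(7.57×10⁻⁶)(5.07×10⁻⁶)/(0.0569) = 6.06 J.

6.06 J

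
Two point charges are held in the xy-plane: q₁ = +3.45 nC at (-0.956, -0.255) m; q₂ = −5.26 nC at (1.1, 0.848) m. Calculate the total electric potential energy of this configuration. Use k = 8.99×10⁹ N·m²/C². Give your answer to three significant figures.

The work to assemble the configuration equals its total potential energy, U = Σ kqᵢqⱼ/rᵢⱼ over all pairs.
Pair separations: r₁₂ = 2.33 m.
U = (-6.99×10⁻⁸) = -6.99×10⁻⁸ J.

-6.99×10⁻⁸ J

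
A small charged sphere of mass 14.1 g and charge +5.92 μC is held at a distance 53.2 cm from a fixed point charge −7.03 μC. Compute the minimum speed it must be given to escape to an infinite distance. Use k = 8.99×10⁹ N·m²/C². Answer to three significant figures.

9.99 m/s

To just escape, total mechanical energy must reach zero at infinity: ½mv²_min + U = 0, so ½mv²_min = −U = |kQq|/r.
|U| = |kQq|/r = (8.99×10⁹ N·m²/C²)(7.03×10⁻⁶)(5.92×10⁻⁶)/(0.532) = 0.703 J.
v_min = √(2|U|/m) = √(2·0.703/0.0141) = 9.99 m/s.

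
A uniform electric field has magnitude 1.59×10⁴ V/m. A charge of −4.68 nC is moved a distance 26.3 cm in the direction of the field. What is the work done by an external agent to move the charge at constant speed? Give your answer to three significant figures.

1.96×10⁻⁵ J

The potential change for a displacement 26.3 cm in the direction of the field is ΔV = −Ed = -4180 V.
W_ext = qΔV = 1.96×10⁻⁵ J.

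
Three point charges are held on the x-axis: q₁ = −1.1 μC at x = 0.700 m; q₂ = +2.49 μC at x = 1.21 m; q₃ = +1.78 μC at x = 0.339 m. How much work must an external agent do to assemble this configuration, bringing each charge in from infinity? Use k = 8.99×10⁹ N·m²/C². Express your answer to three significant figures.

-0.0513 J

The work to assemble the configuration equals its total potential energy, U = Σ kqᵢqⱼ/rᵢⱼ over all pairs.
Pair separations: r₁₂ = 0.510 m, r₁₃ = 0.361 m, r₂₃ = 0.871 m.
U = (-0.0483) + (-0.0488) + (0.0457) = -0.0513 J.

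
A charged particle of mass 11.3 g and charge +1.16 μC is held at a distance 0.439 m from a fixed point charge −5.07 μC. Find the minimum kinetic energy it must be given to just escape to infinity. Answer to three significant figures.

0.120 J

To just escape, total mechanical energy must reach zero at infinity: ½mv²_min + U = 0, so ½mv²_min = −U = |kQq|/r.
|U| = |kQq|/r = (8.99×10⁹ N·m²/C²)(5.07×10⁻⁶)(1.16×10⁻⁶)/(0.439) = 0.120 J.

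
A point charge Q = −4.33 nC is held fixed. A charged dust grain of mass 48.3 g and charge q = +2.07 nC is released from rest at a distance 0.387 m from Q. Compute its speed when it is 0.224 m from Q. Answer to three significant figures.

2.50×10⁻³ m/s

Only the electrostatic force acts, so mechanical energy is conserved: ½mv² = U₁ − U₂ = kQq(1/r₁ − 1/r₂).
U₁ − U₂ = (8.99×10⁹ N·m²/C²)(-4.33×10⁻⁹ C)(2.07×10⁻⁹ C)(1/0.387 − 1/0.224) = 1.52×10⁻⁷ J.
v = √(2·1.52×10⁻⁷/0.0483) = 2.50×10⁻³ m/s.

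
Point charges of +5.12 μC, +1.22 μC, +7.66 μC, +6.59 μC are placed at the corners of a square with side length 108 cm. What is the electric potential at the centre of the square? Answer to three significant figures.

2.42×10⁵ V

Electric potential is a scalar, so the contributions from each charge add algebraically: V = Σ kqᵢ/rᵢ.
The distance from each corner to the centre is a√2/2 = 0.764 m.
V = k[(5.12×10⁻⁶)/(0.764) + (1.22×10⁻⁶)/(0.764) + (7.66×10⁻⁶)/(0.764) + (6.59×10⁻⁶)/(0.764)] = 2.42×10⁵ V.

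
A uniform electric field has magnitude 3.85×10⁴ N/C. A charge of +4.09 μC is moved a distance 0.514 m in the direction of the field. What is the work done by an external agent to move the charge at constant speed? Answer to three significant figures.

The potential change for a displacement 0.514 m in the direction of the field is ΔV = −Ed = -1.98×10⁴ V.
W_ext = qΔV = -0.0809 J.

-0.0809 J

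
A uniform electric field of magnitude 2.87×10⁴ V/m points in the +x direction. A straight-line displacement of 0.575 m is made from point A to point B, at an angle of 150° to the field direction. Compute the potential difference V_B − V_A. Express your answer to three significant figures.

Only the component of displacement along E changes the potential: ΔV = −E·d·cosθ.
ΔV = −(2.87×10⁴ V/m)(0.575 m)cos150° = 1.43×10⁴ V.

1.43×10⁴ V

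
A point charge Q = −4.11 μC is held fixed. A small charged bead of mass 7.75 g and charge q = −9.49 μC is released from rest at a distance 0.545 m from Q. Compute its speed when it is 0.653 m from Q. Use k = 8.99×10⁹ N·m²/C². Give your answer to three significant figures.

Only the electrostatic force acts, so mechanical energy is conserved: ½mv² = U₁ − U₂ = kQq(1/r₁ − 1/r₂).
U₁ − U₂ = (8.99×10⁹ N·m²/C²)(-4.11×10⁻⁶ C)(-9.49×10⁻⁶ C)(1/0.545 − 1/0.653) = 0.106 J.
v = √(2·0.106/7.75×10⁻³) = 5.24 m/s.

5.24 m/s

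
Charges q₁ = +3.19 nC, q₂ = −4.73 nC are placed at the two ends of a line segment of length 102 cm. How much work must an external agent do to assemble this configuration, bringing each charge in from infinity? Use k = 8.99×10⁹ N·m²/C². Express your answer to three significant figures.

-1.33×10⁻⁷ J

The assembly work is the sum of pairwise potential energies, U = Σ_{i<j} kqᵢqⱼ/rᵢⱼ.
The separation is r = 1.02 m.
U = (-1.33×10⁻⁷) = -1.33×10⁻⁷ J.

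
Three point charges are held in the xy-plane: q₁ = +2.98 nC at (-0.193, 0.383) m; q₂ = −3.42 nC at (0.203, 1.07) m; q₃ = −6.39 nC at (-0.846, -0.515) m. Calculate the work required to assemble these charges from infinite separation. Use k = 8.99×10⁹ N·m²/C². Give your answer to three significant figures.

The work to assemble the configuration equals its total potential energy, U = Σ kqᵢqⱼ/rᵢⱼ over all pairs.
Pair separations: r₁₂ = 0.793 m, r₁₃ = 1.11 m, r₂₃ = 1.90 m.
U = (-1.16×10⁻⁷) + (-1.54×10⁻⁷) + (1.03×10⁻⁷) = -1.66×10⁻⁷ J.

-1.66×10⁻⁷ J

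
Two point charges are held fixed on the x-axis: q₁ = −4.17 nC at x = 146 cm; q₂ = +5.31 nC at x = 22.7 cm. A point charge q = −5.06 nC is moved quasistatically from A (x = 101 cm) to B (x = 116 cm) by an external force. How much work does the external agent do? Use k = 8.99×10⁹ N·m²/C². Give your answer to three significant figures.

2.60×10⁻⁷ J

For quasistatic motion the external work equals the change in potential energy: W_ext = qΔV = q(V_B − V_A).
At A: distances to the source charges are 0.450 m, 0.783 m; V_A = Σ kqᵢ/rᵢ = -22.3 V.
At B: distances to the source charges are 0.300 m, 0.933 m; V_B = Σ kqᵢ/rᵢ = -73.8 V.
ΔV = V_B − V_A = -51.5 V.
W_ext = qΔV = (-5.06×10⁻⁹ C)(-51.5 V) = 2.60×10⁻⁷ J.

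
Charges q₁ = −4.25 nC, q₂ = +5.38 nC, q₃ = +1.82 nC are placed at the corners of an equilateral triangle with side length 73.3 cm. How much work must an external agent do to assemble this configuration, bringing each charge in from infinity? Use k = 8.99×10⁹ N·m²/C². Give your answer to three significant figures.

-2.55×10⁻⁷ J

The assembly work is the sum of pairwise potential energies, U = Σ_{i<j} kqᵢqⱼ/rᵢⱼ.
All three pair separations equal the side length, 0.733 m.
U = (-2.80×10⁻⁷) + (-9.49×10⁻⁸) + (1.20×10⁻⁷) = -2.55×10⁻⁷ J.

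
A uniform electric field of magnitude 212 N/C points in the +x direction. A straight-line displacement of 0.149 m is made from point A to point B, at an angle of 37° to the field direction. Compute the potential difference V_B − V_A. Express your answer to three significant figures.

Only the component of displacement along E changes the potential: ΔV = −E·d·cosθ.
ΔV = −(212 V/m)(0.149 m)cos37° = -25.2 V.

-25.2 V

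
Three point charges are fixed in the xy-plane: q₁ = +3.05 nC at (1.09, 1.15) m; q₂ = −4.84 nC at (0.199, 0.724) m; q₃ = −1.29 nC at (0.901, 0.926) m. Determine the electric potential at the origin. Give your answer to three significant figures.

-49.6 V

Electric potential is a scalar, so the contributions from each charge add algebraically: V = Σ kqᵢ/rᵢ.
Distances from the field point to each charge: r₁ = 1.58 m, r₂ = 0.751 m, r₃ = 1.29 m.
V = k[(3.05×10⁻⁹)/(1.58) + (-4.84×10⁻⁹)/(0.751) + (-1.29×10⁻⁹)/(1.29)] = -49.6 V.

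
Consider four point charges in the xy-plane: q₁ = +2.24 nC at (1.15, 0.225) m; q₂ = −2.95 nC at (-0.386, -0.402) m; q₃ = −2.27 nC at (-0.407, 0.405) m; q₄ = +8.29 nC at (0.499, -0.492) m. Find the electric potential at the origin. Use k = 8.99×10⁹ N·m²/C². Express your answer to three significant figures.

40.4 V

Electric potential is a scalar, so the contributions from each charge add algebraically: V = Σ kqᵢ/rᵢ.
Distances from the field point to each charge: r₁ = 1.17 m, r₂ = 0.557 m, r₃ = 0.574 m, r₄ = 0.701 m.
V = k[(2.24×10⁻⁹)/(1.17) + (-2.95×10⁻⁹)/(0.557) + (-2.27×10⁻⁹)/(0.574) + (8.29×10⁻⁹)/(0.701)] = 40.4 V.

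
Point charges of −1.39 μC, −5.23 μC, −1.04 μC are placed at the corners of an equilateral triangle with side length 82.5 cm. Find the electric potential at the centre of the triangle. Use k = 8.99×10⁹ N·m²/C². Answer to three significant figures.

The total potential is the scalar sum of each charge's contribution, V = Σ kqᵢ/rᵢ.
The distance from each vertex to the centroid is a/√3 = 0.476 m.
V = k[(-1.39×10⁻⁶)/(0.476) + (-5.23×10⁻⁶)/(0.476) + (-1.04×10⁻⁶)/(0.476)] = -1.45×10⁵ V.

-1.45×10⁵ V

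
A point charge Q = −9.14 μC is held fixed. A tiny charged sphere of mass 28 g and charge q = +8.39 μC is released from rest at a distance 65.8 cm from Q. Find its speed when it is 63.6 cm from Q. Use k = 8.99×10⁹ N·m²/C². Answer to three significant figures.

Only the electrostatic force acts, so mechanical energy is conserved: ½mv² = U₁ − U₂ = kQq(1/r₁ − 1/r₂).
U₁ − U₂ = (8.99×10⁹ N·m²/C²)(-9.14×10⁻⁶ C)(8.39×10⁻⁶ C)(1/0.658 − 1/0.636) = 0.0362 J.
v = √(2·0.0362/0.0280) = 1.61 m/s.

1.61 m/s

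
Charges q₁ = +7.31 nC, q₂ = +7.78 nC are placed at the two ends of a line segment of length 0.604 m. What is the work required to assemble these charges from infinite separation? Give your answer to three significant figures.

The assembly work is the sum of pairwise potential energies, U = Σ_{i<j} kqᵢqⱼ/rᵢⱼ.
The separation is r = 0.604 m.
U = (8.46×10⁻⁷) = 8.46×10⁻⁷ J.

8.46×10⁻⁷ J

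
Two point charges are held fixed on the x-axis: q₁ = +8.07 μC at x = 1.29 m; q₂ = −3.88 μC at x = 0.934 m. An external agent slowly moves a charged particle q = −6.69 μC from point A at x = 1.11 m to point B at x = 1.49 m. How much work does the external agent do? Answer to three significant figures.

-0.637 J

For quasistatic motion the external work equals the change in potential energy: W_ext = qΔV = q(V_B − V_A).
At A: distances to the source charges are 0.180 m, 0.176 m; V_A = Σ kqᵢ/rᵢ = 2.05×10⁵ V.
At B: distances to the source charges are 0.200 m, 0.556 m; V_B = Σ kqᵢ/rᵢ = 3.00×10⁵ V.
ΔV = V_B − V_A = 9.51×10⁴ V.
W_ext = qΔV = (-6.69×10⁻⁶ C)(9.51×10⁴ V) = -0.637 J.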